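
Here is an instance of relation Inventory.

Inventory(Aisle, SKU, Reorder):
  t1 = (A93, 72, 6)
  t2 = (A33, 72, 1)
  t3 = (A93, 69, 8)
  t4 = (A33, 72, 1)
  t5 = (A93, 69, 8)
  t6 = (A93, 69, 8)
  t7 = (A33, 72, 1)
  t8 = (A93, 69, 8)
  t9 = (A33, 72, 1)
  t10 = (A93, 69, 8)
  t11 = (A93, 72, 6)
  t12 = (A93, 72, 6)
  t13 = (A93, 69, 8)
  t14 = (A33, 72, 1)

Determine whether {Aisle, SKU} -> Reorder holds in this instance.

Yes

(Aisle=A93, SKU=72): rows 1, 11, 12 → Reorder = 6, 6, 6 ✓
(Aisle=A33, SKU=72): rows 2, 4, 7, 9, 14 → Reorder = 1, 1, 1, 1, 1 ✓
(Aisle=A93, SKU=69): rows 3, 5, 6, 8, 10, 13 → Reorder = 8, 8, 8, 8, 8, 8 ✓
Every {Aisle, SKU} value is associated with a single Reorder value, so {Aisle, SKU} -> Reorder holds.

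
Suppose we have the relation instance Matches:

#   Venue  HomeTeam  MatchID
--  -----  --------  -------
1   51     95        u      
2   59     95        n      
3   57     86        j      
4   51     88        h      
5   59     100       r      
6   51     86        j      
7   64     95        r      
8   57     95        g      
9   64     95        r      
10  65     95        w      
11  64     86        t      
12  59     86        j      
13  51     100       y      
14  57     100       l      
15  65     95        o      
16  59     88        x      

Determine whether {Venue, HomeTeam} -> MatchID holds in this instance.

No

(Venue=51, HomeTeam=95): row 1 → MatchID = u ✓
(Venue=59, HomeTeam=95): row 2 → MatchID = n ✓
(Venue=57, HomeTeam=86): row 3 → MatchID = j ✓
(Venue=51, HomeTeam=88): row 4 → MatchID = h ✓
(Venue=59, HomeTeam=100): row 5 → MatchID = r ✓
(Venue=51, HomeTeam=86): row 6 → MatchID = j ✓
(Venue=64, HomeTeam=95): rows 7, 9 → MatchID = r, r ✓
(Venue=57, HomeTeam=95): row 8 → MatchID = g ✓
(Venue=65, HomeTeam=95): rows 10, 15 → MatchID takes values {w, o} — violation
(Venue=64, HomeTeam=86): row 11 → MatchID = t ✓
(Venue=59, HomeTeam=86): row 12 → MatchID = j ✓
(Venue=51, HomeTeam=100): row 13 → MatchID = y ✓
(Venue=57, HomeTeam=100): row 14 → MatchID = l ✓
(Venue=59, HomeTeam=88): row 16 → MatchID = x ✓
Two rows agree on {Venue, HomeTeam} but differ on MatchID, so {Venue, HomeTeam} -> MatchID does not hold.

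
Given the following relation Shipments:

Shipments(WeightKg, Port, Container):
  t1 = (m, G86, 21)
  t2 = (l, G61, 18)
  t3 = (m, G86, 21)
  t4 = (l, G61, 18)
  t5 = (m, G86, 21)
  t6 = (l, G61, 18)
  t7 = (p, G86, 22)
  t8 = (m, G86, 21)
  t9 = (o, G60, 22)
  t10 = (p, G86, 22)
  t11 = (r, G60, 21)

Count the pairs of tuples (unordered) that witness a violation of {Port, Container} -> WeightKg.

0

(Port=G86, Container=21): all 4 rows agree on WeightKg — 0 pairs.
(Port=G61, Container=18): all 3 rows agree on WeightKg — 0 pairs.
(Port=G86, Container=22): all 2 rows agree on WeightKg — 0 pairs.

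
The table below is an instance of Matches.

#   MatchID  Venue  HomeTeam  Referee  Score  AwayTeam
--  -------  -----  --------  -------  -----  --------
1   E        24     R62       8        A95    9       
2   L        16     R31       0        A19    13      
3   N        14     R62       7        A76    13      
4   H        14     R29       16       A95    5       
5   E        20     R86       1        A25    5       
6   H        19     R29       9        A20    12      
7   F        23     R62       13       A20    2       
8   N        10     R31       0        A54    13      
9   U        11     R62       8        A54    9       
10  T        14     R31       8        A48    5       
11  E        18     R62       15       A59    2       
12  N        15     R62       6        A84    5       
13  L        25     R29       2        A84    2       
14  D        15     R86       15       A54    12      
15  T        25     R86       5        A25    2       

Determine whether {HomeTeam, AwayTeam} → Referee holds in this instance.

No

(HomeTeam=R62, AwayTeam=9): rows 1, 9 → Referee = 8, 8 ✓
(HomeTeam=R31, AwayTeam=13): rows 2, 8 → Referee = 0, 0 ✓
(HomeTeam=R62, AwayTeam=13): row 3 → Referee = 7 ✓
(HomeTeam=R29, AwayTeam=5): row 4 → Referee = 16 ✓
(HomeTeam=R86, AwayTeam=5): row 5 → Referee = 1 ✓
(HomeTeam=R29, AwayTeam=12): row 6 → Referee = 9 ✓
(HomeTeam=R62, AwayTeam=2): rows 7, 11 → Referee takes values {13, 15} — violation
(HomeTeam=R31, AwayTeam=5): row 10 → Referee = 8 ✓
(HomeTeam=R62, AwayTeam=5): row 12 → Referee = 6 ✓
(HomeTeam=R29, AwayTeam=2): row 13 → Referee = 2 ✓
(HomeTeam=R86, AwayTeam=12): row 14 → Referee = 15 ✓
(HomeTeam=R86, AwayTeam=2): row 15 → Referee = 5 ✓
Two rows agree on {HomeTeam, AwayTeam} but differ on Referee, so {HomeTeam, AwayTeam} → Referee does not hold.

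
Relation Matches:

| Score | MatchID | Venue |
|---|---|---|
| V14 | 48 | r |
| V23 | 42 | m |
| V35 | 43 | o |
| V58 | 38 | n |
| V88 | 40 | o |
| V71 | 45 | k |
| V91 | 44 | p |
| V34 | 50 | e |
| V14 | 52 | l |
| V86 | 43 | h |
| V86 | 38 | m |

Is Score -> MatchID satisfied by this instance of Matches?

Score=V14: 2 rows → MatchID takes values {48, 52} — violation
Score=V23: 1 row → MatchID = 42 ✓
Score=V35: 1 row → MatchID = 43 ✓
Score=V58: 1 row → MatchID = 38 ✓
Score=V88: 1 row → MatchID = 40 ✓
Score=V71: 1 row → MatchID = 45 ✓
Score=V91: 1 row → MatchID = 44 ✓
Score=V34: 1 row → MatchID = 50 ✓
Score=V86: 2 rows → MatchID takes values {43, 38} — violation
Two rows agree on Score but differ on MatchID, so Score -> MatchID does not hold.

No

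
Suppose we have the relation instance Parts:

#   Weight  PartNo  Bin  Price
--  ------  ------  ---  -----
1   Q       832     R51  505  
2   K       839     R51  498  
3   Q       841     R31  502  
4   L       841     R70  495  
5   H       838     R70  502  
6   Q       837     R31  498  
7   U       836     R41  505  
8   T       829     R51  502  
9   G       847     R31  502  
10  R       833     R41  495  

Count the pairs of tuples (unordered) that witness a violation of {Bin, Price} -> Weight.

1

(Bin=R31, Price=502): violating pairs (3,9) — 1 pair.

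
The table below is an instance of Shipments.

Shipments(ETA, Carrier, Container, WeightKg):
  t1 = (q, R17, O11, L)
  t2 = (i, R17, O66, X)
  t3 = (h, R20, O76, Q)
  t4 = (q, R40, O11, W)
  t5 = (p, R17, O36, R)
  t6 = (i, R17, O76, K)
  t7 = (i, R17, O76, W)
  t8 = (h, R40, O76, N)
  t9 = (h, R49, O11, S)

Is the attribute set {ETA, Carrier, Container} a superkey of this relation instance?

Rows 6 and 7 have the same {ETA, Carrier, Container} value (ETA=i, Carrier=R17, Container=O76) but are distinct tuples, so {ETA, Carrier, Container} does not determine every attribute — not a superkey.

No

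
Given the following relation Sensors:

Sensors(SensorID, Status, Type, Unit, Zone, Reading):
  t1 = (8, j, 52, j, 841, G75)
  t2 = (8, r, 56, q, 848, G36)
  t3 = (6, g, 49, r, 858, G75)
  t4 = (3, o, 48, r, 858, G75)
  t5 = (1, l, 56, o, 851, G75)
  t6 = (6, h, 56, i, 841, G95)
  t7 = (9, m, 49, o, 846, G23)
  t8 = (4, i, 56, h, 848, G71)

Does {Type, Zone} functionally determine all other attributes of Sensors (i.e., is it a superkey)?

No

Rows 2 and 8 have the same {Type, Zone} value (Type=56, Zone=848) but are distinct tuples, so {Type, Zone} does not determine every attribute — not a superkey.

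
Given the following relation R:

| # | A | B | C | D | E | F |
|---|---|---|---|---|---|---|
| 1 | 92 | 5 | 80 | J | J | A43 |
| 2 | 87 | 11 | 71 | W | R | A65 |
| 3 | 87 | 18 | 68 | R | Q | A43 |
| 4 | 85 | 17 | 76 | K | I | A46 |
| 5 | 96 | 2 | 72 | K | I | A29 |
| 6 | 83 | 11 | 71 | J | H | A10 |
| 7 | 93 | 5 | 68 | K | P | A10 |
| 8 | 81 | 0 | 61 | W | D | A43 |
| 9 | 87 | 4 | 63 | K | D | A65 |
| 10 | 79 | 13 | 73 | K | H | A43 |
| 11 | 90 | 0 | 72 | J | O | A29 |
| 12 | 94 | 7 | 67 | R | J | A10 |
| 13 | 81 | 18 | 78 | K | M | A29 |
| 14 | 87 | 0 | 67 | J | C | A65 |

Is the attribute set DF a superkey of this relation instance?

Rows 5 and 13 have the same DF value (D=K, F=A29) but are distinct tuples, so DF does not determine every attribute — not a superkey.

No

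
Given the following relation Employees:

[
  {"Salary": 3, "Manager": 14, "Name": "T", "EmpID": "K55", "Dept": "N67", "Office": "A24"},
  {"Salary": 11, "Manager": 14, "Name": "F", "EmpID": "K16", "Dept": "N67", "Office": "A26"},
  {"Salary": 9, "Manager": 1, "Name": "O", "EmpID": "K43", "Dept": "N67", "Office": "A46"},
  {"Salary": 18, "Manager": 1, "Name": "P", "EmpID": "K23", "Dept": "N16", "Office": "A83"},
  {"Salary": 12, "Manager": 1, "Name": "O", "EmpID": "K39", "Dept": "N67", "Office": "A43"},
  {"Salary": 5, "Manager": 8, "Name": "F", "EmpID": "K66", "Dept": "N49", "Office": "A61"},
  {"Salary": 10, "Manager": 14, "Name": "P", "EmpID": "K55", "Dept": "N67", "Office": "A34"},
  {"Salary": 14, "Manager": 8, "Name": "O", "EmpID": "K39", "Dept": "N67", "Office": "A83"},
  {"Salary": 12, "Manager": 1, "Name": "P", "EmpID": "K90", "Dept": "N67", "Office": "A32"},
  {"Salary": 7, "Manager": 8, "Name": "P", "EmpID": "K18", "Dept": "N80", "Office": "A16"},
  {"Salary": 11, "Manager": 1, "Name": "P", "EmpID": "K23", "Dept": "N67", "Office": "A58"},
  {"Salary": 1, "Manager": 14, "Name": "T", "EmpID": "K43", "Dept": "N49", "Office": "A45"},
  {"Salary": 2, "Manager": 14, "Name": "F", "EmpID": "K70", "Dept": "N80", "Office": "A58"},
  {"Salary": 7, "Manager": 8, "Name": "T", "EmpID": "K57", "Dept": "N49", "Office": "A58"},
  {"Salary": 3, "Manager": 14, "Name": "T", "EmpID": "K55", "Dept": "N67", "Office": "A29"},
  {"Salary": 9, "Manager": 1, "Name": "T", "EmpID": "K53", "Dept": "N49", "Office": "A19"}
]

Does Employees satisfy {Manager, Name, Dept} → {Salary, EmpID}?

No

(Manager=14, Name=T, Dept=N67): 2 rows → {Salary,EmpID} = (3, K55), (3, K55) ✓
(Manager=14, Name=F, Dept=N67): 1 row → {Salary,EmpID} = (11, K16) ✓
(Manager=1, Name=O, Dept=N67): 2 rows → {Salary,EmpID} takes values {(9, K43), (12, K39)} — violation
(Manager=1, Name=P, Dept=N16): 1 row → {Salary,EmpID} = (18, K23) ✓
(Manager=8, Name=F, Dept=N49): 1 row → {Salary,EmpID} = (5, K66) ✓
(Manager=14, Name=P, Dept=N67): 1 row → {Salary,EmpID} = (10, K55) ✓
(Manager=8, Name=O, Dept=N67): 1 row → {Salary,EmpID} = (14, K39) ✓
(Manager=1, Name=P, Dept=N67): 2 rows → {Salary,EmpID} takes values {(12, K90), (11, K23)} — violation
(Manager=8, Name=P, Dept=N80): 1 row → {Salary,EmpID} = (7, K18) ✓
(Manager=14, Name=T, Dept=N49): 1 row → {Salary,EmpID} = (1, K43) ✓
(Manager=14, Name=F, Dept=N80): 1 row → {Salary,EmpID} = (2, K70) ✓
(Manager=8, Name=T, Dept=N49): 1 row → {Salary,EmpID} = (7, K57) ✓
(Manager=1, Name=T, Dept=N49): 1 row → {Salary,EmpID} = (9, K53) ✓
Two rows agree on {Manager, Name, Dept} but differ on {Salary, EmpID}, so {Manager, Name, Dept} → {Salary, EmpID} does not hold.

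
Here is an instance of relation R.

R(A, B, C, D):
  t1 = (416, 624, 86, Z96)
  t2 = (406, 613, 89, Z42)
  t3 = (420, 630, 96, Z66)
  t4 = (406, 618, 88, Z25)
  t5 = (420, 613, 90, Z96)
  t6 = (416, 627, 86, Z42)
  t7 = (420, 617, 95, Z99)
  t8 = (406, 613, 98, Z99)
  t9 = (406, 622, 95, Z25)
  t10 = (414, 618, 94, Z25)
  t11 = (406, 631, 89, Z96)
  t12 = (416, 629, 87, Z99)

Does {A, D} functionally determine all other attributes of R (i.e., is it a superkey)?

Rows 4 and 9 have the same {A, D} value (A=406, D=Z25) but are distinct tuples, so {A, D} does not determine every attribute — not a superkey.

No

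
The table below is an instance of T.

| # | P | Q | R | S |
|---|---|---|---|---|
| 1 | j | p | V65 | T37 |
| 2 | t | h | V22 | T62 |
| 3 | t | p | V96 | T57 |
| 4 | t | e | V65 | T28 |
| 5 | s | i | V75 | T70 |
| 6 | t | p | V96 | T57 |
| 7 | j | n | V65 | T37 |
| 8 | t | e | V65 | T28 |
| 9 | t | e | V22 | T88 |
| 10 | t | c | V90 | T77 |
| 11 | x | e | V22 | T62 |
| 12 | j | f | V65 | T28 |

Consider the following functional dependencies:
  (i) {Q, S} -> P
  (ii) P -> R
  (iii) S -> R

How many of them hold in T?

(i) {Q, S} -> P: every LHS value maps to a single RHS value — holds.
(ii) P -> R: P=t: rows 2, 3, 4, 6, 8, 9, 10 → R takes values {V22, V96, V65, V90} — violation — fails.
(iii) S -> R: every LHS value maps to a single RHS value — holds.
2 of the 3 dependencies hold.

2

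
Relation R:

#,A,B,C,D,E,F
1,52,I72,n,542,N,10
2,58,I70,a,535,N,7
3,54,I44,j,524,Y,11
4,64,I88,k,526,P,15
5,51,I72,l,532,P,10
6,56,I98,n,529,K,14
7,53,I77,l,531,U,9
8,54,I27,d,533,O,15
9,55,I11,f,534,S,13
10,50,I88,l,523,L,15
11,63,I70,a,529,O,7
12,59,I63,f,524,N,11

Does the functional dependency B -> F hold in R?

Yes

B=I72: rows 1, 5 → F = 10, 10 ✓
B=I70: rows 2, 11 → F = 7, 7 ✓
B=I44: row 3 → F = 11 ✓
B=I88: rows 4, 10 → F = 15, 15 ✓
B=I98: row 6 → F = 14 ✓
B=I77: row 7 → F = 9 ✓
B=I27: row 8 → F = 15 ✓
B=I11: row 9 → F = 13 ✓
B=I63: row 12 → F = 11 ✓
Every B value is associated with a single F value, so B -> F holds.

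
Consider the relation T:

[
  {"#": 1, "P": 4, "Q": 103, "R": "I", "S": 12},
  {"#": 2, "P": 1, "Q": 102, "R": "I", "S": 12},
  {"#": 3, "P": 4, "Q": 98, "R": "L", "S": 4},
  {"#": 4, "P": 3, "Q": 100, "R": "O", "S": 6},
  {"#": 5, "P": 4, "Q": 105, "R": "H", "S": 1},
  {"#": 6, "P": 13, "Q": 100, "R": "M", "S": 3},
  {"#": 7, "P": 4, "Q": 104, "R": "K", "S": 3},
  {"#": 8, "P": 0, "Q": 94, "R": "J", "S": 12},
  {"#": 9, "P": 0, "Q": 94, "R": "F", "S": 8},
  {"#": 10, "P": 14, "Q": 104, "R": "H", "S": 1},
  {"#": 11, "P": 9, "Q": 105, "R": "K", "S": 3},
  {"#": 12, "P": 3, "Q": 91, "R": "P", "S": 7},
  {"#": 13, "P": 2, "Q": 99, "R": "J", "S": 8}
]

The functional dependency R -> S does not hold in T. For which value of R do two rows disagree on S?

R=I: rows 1, 2 → S = 12, 12 ✓
R=L: row 3 → S = 4 ✓
R=O: row 4 → S = 6 ✓
R=H: rows 5, 10 → S = 1, 1 ✓
R=M: row 6 → S = 3 ✓
R=K: rows 7, 11 → S = 3, 3 ✓
R=J: rows 8, 13 → S takes values {12, 8} — violation
R=F: row 9 → S = 8 ✓
R=P: row 12 → S = 7 ✓
The only R value with inconsistent S is R=J.

J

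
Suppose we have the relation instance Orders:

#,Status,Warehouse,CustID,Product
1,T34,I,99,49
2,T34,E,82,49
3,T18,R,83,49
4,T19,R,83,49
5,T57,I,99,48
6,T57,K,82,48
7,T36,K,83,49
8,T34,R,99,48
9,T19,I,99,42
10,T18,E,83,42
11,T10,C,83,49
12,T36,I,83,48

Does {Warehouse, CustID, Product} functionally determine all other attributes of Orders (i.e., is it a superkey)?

No

Rows 3 and 4 have the same {Warehouse, CustID, Product} value (Warehouse=R, CustID=83, Product=49) but are distinct tuples, so {Warehouse, CustID, Product} does not determine every attribute — not a superkey.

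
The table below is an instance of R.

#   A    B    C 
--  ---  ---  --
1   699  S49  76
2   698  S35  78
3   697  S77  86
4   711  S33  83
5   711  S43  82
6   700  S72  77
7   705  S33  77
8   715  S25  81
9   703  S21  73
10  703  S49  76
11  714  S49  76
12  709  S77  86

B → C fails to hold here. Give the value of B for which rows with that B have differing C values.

B=S49: rows 1, 10, 11 → C = 76, 76, 76 ✓
B=S35: row 2 → C = 78 ✓
B=S77: rows 3, 12 → C = 86, 86 ✓
B=S33: rows 4, 7 → C takes values {83, 77} — violation
B=S43: row 5 → C = 82 ✓
B=S72: row 6 → C = 77 ✓
B=S25: row 8 → C = 81 ✓
B=S21: row 9 → C = 73 ✓
The only B value with inconsistent C is B=S33.

S33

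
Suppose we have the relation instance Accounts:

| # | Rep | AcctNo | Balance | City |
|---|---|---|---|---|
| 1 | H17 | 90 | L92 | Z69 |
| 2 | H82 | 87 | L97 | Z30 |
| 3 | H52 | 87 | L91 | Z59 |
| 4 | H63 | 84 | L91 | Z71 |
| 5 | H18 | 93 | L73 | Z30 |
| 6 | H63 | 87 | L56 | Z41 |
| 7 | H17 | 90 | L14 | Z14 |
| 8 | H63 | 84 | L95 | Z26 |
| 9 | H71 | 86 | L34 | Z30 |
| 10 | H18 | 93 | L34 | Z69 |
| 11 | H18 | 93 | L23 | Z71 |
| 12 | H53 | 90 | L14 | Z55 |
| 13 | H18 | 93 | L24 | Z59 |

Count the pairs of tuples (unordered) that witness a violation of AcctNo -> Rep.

AcctNo=90: violating pairs (1,12), (7,12) — 2 pairs.
AcctNo=87: violating pairs (2,3), (2,6), (3,6) — 3 pairs.
AcctNo=84: all 2 rows agree on Rep — 0 pairs.
AcctNo=93: all 4 rows agree on Rep — 0 pairs.

5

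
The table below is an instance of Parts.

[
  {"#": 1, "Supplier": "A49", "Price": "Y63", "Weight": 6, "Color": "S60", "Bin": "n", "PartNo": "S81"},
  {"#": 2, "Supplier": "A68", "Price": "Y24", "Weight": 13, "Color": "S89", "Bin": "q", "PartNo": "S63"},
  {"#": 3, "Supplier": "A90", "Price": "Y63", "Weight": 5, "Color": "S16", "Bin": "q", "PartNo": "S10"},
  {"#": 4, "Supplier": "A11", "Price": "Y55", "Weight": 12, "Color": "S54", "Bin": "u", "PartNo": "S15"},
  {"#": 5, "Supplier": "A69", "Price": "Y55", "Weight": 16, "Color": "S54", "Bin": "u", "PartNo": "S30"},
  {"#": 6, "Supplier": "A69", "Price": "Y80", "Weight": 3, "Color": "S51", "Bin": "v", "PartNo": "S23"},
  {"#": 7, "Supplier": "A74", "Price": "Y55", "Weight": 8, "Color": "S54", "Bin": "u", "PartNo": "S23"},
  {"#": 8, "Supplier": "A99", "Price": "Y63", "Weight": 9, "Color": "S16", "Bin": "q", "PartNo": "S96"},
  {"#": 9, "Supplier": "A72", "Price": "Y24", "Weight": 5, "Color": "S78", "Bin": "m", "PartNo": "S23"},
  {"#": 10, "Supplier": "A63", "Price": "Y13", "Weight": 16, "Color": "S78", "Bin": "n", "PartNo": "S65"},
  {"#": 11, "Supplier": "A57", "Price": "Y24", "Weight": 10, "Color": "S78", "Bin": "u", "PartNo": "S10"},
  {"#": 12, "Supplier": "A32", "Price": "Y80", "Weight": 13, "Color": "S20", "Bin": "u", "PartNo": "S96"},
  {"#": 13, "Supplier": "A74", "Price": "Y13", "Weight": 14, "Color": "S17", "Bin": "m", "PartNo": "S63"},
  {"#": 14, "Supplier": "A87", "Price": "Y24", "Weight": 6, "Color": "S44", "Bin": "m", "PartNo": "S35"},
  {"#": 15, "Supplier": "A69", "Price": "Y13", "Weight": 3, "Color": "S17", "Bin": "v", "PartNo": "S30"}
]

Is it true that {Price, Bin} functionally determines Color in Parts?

(Price=Y63, Bin=n): row 1 → Color = S60 ✓
(Price=Y24, Bin=q): row 2 → Color = S89 ✓
(Price=Y63, Bin=q): rows 3, 8 → Color = S16, S16 ✓
(Price=Y55, Bin=u): rows 4, 5, 7 → Color = S54, S54, S54 ✓
(Price=Y80, Bin=v): row 6 → Color = S51 ✓
(Price=Y24, Bin=m): rows 9, 14 → Color takes values {S78, S44} — violation
(Price=Y13, Bin=n): row 10 → Color = S78 ✓
(Price=Y24, Bin=u): row 11 → Color = S78 ✓
(Price=Y80, Bin=u): row 12 → Color = S20 ✓
(Price=Y13, Bin=m): row 13 → Color = S17 ✓
(Price=Y13, Bin=v): row 15 → Color = S17 ✓
Two rows agree on {Price, Bin} but differ on Color, so {Price, Bin} → Color does not hold.

No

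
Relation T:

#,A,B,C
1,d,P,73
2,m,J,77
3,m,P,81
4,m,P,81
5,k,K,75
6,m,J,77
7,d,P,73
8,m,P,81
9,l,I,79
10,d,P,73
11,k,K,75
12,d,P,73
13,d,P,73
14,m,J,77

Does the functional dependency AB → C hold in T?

(A=d, B=P): rows 1, 7, 10, 12, 13 → C = 73, 73, 73, 73, 73 ✓
(A=m, B=J): rows 2, 6, 14 → C = 77, 77, 77 ✓
(A=m, B=P): rows 3, 4, 8 → C = 81, 81, 81 ✓
(A=k, B=K): rows 5, 11 → C = 75, 75 ✓
(A=l, B=I): row 9 → C = 79 ✓
Every AB value is associated with a single C value, so AB → C holds.

Yes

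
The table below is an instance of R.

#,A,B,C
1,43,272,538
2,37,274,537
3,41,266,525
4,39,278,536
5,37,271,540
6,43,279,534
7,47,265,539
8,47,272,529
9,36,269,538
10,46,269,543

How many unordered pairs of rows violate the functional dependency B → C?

2

B=272: violating pairs (1,8) — 1 pair.
B=269: violating pairs (9,10) — 1 pair.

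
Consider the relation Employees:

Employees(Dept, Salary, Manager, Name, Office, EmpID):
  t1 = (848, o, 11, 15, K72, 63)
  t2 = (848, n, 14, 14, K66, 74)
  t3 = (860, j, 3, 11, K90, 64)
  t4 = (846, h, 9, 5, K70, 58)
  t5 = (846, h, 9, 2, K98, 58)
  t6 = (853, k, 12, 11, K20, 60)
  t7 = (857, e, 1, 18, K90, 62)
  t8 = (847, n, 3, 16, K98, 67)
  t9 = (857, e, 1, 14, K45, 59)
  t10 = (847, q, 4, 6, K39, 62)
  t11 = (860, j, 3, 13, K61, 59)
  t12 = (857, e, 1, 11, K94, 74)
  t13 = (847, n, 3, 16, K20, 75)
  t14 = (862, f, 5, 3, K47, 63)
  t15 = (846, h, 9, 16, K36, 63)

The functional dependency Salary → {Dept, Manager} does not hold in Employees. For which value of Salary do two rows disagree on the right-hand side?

Salary=o: row 1 → {Dept,Manager} = (848, 11) ✓
Salary=n: rows 2, 8, 13 → {Dept,Manager} takes values {(848, 14), (847, 3)} — violation
Salary=j: rows 3, 11 → {Dept,Manager} = (860, 3), (860, 3) ✓
Salary=h: rows 4, 5, 15 → {Dept,Manager} = (846, 9), (846, 9), (846, 9) ✓
Salary=k: row 6 → {Dept,Manager} = (853, 12) ✓
Salary=e: rows 7, 9, 12 → {Dept,Manager} = (857, 1), (857, 1), (857, 1) ✓
Salary=q: row 10 → {Dept,Manager} = (847, 4) ✓
Salary=f: row 14 → {Dept,Manager} = (862, 5) ✓
The only Salary value with inconsistent RHS is Salary=n.

n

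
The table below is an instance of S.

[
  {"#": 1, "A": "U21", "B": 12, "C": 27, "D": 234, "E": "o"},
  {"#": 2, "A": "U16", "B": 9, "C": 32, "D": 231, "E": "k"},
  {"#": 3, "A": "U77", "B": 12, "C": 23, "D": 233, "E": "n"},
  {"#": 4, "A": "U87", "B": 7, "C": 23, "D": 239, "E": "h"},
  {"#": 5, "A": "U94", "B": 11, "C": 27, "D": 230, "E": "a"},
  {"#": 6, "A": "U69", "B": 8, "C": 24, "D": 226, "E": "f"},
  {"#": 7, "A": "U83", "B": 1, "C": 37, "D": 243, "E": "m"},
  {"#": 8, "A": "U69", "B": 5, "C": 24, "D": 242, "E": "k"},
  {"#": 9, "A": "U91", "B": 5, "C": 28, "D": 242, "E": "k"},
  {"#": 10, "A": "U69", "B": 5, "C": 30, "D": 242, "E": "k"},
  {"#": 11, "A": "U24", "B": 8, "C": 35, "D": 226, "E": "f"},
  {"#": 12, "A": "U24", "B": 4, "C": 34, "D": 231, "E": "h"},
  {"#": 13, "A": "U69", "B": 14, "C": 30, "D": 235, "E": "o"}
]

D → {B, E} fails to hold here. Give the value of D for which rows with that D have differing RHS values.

D=234: row 1 → {B,E} = (12, o) ✓
D=231: rows 2, 12 → {B,E} takes values {(9, k), (4, h)} — violation
D=233: row 3 → {B,E} = (12, n) ✓
D=239: row 4 → {B,E} = (7, h) ✓
D=230: row 5 → {B,E} = (11, a) ✓
D=226: rows 6, 11 → {B,E} = (8, f), (8, f) ✓
D=243: row 7 → {B,E} = (1, m) ✓
D=242: rows 8, 9, 10 → {B,E} = (5, k), (5, k), (5, k) ✓
D=235: row 13 → {B,E} = (14, o) ✓
The only D value with inconsistent RHS is D=231.

231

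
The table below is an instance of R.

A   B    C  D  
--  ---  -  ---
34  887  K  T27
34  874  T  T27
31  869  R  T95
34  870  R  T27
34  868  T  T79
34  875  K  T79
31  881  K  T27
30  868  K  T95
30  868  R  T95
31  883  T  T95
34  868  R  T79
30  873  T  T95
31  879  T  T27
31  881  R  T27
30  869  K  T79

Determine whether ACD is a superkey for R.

Yes

All 15 rows have distinct ACD values, so ACD → (all attributes) holds and ACD is a superkey.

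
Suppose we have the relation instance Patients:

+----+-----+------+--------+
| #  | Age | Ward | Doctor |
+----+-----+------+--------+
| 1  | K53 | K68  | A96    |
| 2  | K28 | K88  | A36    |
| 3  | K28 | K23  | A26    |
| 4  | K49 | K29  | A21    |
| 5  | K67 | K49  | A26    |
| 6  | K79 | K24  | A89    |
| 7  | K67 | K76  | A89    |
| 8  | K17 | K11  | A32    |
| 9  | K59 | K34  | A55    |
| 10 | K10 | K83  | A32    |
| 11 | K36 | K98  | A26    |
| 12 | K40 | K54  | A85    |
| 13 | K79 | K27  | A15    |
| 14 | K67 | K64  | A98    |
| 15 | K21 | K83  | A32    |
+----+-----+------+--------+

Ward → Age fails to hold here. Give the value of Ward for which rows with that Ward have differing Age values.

K83

Ward=K68: row 1 → Age = K53 ✓
Ward=K88: row 2 → Age = K28 ✓
Ward=K23: row 3 → Age = K28 ✓
Ward=K29: row 4 → Age = K49 ✓
Ward=K49: row 5 → Age = K67 ✓
Ward=K24: row 6 → Age = K79 ✓
Ward=K76: row 7 → Age = K67 ✓
Ward=K11: row 8 → Age = K17 ✓
Ward=K34: row 9 → Age = K59 ✓
Ward=K83: rows 10, 15 → Age takes values {K10, K21} — violation
Ward=K98: row 11 → Age = K36 ✓
Ward=K54: row 12 → Age = K40 ✓
Ward=K27: row 13 → Age = K79 ✓
Ward=K64: row 14 → Age = K67 ✓
The only Ward value with inconsistent Age is Ward=K83.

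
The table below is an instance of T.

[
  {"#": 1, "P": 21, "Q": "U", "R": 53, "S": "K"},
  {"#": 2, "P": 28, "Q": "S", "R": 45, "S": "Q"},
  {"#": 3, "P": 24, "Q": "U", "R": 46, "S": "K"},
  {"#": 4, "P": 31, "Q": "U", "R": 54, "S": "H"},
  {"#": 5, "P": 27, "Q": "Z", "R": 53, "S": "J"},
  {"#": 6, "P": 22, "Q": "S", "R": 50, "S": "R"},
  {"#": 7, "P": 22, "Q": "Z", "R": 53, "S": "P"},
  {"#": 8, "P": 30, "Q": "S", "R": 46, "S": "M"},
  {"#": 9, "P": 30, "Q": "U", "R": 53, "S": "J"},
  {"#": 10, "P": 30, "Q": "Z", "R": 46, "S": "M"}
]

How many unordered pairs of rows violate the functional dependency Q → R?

10

Q=U: violating pairs (1,3), (1,4), (3,4), (3,9), (4,9) — 5 pairs.
Q=S: violating pairs (2,6), (2,8), (6,8) — 3 pairs.
Q=Z: violating pairs (5,10), (7,10) — 2 pairs.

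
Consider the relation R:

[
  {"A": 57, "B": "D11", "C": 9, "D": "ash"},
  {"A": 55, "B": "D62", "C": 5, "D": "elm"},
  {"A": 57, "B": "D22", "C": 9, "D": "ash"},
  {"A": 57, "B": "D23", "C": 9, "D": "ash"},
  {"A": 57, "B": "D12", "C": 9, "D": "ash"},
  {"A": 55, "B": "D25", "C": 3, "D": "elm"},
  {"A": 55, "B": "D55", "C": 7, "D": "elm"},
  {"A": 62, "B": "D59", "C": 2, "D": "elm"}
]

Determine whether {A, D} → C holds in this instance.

No

(A=57, D=ash): 4 rows → C = 9, 9, 9, 9 ✓
(A=55, D=elm): 3 rows → C takes values {5, 3, 7} — violation
(A=62, D=elm): 1 row → C = 2 ✓
Two rows agree on {A, D} but differ on C, so {A, D} → C does not hold.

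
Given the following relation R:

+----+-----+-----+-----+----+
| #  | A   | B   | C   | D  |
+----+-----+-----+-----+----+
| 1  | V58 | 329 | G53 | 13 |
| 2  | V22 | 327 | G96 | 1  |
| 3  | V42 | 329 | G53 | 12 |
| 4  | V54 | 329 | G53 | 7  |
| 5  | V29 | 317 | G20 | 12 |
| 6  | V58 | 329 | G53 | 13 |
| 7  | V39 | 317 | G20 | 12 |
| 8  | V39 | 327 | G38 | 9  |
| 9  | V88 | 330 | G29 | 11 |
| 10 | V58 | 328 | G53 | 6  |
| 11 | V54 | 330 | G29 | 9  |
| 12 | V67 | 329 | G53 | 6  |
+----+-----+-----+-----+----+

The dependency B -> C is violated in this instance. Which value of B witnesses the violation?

B=329: rows 1, 3, 4, 6, 12 → C = G53, G53, G53, G53, G53 ✓
B=327: rows 2, 8 → C takes values {G96, G38} — violation
B=317: rows 5, 7 → C = G20, G20 ✓
B=330: rows 9, 11 → C = G29, G29 ✓
B=328: row 10 → C = G53 ✓
The only B value with inconsistent C is B=327.

327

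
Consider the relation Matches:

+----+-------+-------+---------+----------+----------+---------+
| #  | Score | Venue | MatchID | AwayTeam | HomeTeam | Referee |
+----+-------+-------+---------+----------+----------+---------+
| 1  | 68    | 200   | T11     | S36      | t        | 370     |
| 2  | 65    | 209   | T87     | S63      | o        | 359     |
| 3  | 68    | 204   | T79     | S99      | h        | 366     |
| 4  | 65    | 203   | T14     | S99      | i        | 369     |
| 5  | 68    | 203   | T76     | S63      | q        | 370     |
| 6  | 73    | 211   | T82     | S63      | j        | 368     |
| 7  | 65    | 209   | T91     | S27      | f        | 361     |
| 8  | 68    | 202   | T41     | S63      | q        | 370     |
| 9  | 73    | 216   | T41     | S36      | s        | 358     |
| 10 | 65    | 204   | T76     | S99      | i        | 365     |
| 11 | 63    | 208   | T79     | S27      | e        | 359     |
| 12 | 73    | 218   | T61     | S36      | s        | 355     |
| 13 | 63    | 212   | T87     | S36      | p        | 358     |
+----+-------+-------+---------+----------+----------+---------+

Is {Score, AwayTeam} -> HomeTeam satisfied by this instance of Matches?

(Score=68, AwayTeam=S36): row 1 → HomeTeam = t ✓
(Score=65, AwayTeam=S63): row 2 → HomeTeam = o ✓
(Score=68, AwayTeam=S99): row 3 → HomeTeam = h ✓
(Score=65, AwayTeam=S99): rows 4, 10 → HomeTeam = i, i ✓
(Score=68, AwayTeam=S63): rows 5, 8 → HomeTeam = q, q ✓
(Score=73, AwayTeam=S63): row 6 → HomeTeam = j ✓
(Score=65, AwayTeam=S27): row 7 → HomeTeam = f ✓
(Score=73, AwayTeam=S36): rows 9, 12 → HomeTeam = s, s ✓
(Score=63, AwayTeam=S27): row 11 → HomeTeam = e ✓
(Score=63, AwayTeam=S36): row 13 → HomeTeam = p ✓
Every {Score, AwayTeam} value is associated with a single HomeTeam value, so {Score, AwayTeam} -> HomeTeam holds.

Yes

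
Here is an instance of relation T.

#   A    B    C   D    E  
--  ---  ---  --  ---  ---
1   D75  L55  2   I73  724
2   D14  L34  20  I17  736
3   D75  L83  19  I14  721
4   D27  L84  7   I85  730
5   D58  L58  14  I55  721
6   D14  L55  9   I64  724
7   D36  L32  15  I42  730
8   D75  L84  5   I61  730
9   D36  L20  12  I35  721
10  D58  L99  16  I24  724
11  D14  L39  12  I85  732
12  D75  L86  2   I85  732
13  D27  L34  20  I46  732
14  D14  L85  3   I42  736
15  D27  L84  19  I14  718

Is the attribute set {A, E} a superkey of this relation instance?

Rows 2 and 14 have the same {A, E} value (A=D14, E=736) but are distinct tuples, so {A, E} does not determine every attribute — not a superkey.

No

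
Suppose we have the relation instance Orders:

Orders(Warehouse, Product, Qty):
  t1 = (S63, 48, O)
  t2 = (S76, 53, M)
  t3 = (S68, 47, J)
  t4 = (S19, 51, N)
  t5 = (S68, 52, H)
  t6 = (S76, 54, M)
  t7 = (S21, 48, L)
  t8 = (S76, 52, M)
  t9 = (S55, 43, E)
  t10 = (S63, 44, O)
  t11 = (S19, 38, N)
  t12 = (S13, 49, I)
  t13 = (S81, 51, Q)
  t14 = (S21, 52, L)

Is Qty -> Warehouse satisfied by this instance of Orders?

Yes

Qty=O: rows 1, 10 → Warehouse = S63, S63 ✓
Qty=M: rows 2, 6, 8 → Warehouse = S76, S76, S76 ✓
Qty=J: row 3 → Warehouse = S68 ✓
Qty=N: rows 4, 11 → Warehouse = S19, S19 ✓
Qty=H: row 5 → Warehouse = S68 ✓
Qty=L: rows 7, 14 → Warehouse = S21, S21 ✓
Qty=E: row 9 → Warehouse = S55 ✓
Qty=I: row 12 → Warehouse = S13 ✓
Qty=Q: row 13 → Warehouse = S81 ✓
Every Qty value is associated with a single Warehouse value, so Qty -> Warehouse holds.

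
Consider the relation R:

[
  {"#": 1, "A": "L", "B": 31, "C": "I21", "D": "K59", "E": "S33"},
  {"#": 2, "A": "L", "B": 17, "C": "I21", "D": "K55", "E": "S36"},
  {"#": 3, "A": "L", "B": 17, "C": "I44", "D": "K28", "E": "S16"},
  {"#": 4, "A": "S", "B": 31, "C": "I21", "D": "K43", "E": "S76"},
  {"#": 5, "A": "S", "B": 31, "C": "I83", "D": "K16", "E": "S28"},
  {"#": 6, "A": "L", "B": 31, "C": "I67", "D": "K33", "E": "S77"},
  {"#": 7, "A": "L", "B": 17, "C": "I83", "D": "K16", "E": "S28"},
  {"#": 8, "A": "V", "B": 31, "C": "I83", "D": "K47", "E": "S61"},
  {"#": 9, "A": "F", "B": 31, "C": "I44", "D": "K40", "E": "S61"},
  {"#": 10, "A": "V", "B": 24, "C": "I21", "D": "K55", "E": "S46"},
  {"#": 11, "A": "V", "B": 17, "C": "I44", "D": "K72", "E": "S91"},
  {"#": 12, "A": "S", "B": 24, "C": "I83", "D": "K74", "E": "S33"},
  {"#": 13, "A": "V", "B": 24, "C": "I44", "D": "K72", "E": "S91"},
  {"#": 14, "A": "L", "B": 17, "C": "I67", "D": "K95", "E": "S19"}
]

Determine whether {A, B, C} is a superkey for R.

Yes

All 14 rows have distinct {A, B, C} values, so {A, B, C} → (all attributes) holds and {A, B, C} is a superkey.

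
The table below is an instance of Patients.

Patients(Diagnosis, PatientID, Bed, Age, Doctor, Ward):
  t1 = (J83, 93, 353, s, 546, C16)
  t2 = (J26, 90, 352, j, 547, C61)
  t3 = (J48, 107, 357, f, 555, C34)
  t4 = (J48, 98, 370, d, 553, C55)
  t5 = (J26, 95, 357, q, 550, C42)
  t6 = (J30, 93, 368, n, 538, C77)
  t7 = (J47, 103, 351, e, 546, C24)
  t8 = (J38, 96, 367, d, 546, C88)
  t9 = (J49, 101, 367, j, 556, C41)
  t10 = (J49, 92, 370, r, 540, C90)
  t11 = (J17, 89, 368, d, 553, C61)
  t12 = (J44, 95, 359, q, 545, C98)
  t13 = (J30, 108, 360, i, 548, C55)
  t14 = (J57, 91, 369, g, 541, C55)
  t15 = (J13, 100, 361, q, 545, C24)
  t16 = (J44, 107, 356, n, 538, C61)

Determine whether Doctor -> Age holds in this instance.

Doctor=546: rows 1, 7, 8 → Age takes values {s, e, d} — violation
Doctor=547: row 2 → Age = j ✓
Doctor=555: row 3 → Age = f ✓
Doctor=553: rows 4, 11 → Age = d, d ✓
Doctor=550: row 5 → Age = q ✓
Doctor=538: rows 6, 16 → Age = n, n ✓
Doctor=556: row 9 → Age = j ✓
Doctor=540: row 10 → Age = r ✓
Doctor=545: rows 12, 15 → Age = q, q ✓
Doctor=548: row 13 → Age = i ✓
Doctor=541: row 14 → Age = g ✓
Two rows agree on Doctor but differ on Age, so Doctor -> Age does not hold.

No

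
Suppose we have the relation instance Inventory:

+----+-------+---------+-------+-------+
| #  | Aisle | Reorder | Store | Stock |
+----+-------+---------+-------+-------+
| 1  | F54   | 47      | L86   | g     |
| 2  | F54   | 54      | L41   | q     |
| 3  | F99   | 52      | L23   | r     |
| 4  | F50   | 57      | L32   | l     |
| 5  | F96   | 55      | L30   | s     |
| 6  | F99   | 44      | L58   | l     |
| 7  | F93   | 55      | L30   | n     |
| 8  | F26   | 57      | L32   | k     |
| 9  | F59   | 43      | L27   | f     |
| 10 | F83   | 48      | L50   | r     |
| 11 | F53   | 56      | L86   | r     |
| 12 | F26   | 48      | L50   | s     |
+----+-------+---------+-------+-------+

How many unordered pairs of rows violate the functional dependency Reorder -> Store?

Reorder=57: all 2 rows agree on Store — 0 pairs.
Reorder=55: all 2 rows agree on Store — 0 pairs.
Reorder=48: all 2 rows agree on Store — 0 pairs.

0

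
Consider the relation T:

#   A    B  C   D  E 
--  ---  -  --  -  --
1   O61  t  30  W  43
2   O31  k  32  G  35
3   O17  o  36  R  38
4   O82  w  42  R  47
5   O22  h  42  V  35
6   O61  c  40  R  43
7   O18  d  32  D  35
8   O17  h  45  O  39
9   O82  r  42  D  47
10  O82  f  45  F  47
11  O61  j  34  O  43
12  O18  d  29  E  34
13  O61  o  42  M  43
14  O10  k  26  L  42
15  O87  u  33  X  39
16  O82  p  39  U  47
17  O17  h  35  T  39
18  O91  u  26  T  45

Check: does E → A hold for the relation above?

No

E=43: rows 1, 6, 11, 13 → A = O61, O61, O61, O61 ✓
E=35: rows 2, 5, 7 → A takes values {O31, O22, O18} — violation
E=38: row 3 → A = O17 ✓
E=47: rows 4, 9, 10, 16 → A = O82, O82, O82, O82 ✓
E=39: rows 8, 15, 17 → A takes values {O17, O87} — violation
E=34: row 12 → A = O18 ✓
E=42: row 14 → A = O10 ✓
E=45: row 18 → A = O91 ✓
Two rows agree on E but differ on A, so E → A does not hold.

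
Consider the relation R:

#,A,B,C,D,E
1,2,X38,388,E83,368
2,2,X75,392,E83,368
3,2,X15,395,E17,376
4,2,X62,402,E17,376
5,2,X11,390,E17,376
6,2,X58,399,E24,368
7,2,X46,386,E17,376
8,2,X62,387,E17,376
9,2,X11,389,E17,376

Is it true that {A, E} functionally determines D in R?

No

(A=2, E=368): rows 1, 2, 6 → D takes values {E83, E24} — violation
(A=2, E=376): rows 3, 4, 5, 7, 8, 9 → D = E17, E17, E17, E17, E17, E17 ✓
Two rows agree on {A, E} but differ on D, so {A, E} → D does not hold.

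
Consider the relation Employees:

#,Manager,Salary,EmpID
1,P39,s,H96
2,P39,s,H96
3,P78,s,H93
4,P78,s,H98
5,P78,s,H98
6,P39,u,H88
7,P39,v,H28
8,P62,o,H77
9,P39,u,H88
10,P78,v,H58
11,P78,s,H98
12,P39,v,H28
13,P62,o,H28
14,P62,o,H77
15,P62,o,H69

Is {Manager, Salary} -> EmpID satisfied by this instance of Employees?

No

(Manager=P39, Salary=s): rows 1, 2 → EmpID = H96, H96 ✓
(Manager=P78, Salary=s): rows 3, 4, 5, 11 → EmpID takes values {H93, H98} — violation
(Manager=P39, Salary=u): rows 6, 9 → EmpID = H88, H88 ✓
(Manager=P39, Salary=v): rows 7, 12 → EmpID = H28, H28 ✓
(Manager=P62, Salary=o): rows 8, 13, 14, 15 → EmpID takes values {H77, H28, H69} — violation
(Manager=P78, Salary=v): row 10 → EmpID = H58 ✓
Two rows agree on {Manager, Salary} but differ on EmpID, so {Manager, Salary} -> EmpID does not hold.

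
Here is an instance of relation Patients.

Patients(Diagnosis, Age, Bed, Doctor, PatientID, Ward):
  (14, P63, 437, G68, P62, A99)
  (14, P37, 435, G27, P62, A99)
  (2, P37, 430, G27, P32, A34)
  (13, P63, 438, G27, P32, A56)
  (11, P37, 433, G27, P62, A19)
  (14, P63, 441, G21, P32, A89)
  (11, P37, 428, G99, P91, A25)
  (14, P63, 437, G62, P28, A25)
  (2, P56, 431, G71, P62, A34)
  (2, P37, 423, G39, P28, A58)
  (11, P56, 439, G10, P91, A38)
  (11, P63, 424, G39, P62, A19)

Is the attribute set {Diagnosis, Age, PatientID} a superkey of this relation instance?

All 12 rows have distinct {Diagnosis, Age, PatientID} values, so {Diagnosis, Age, PatientID} → (all attributes) holds and {Diagnosis, Age, PatientID} is a superkey.

Yes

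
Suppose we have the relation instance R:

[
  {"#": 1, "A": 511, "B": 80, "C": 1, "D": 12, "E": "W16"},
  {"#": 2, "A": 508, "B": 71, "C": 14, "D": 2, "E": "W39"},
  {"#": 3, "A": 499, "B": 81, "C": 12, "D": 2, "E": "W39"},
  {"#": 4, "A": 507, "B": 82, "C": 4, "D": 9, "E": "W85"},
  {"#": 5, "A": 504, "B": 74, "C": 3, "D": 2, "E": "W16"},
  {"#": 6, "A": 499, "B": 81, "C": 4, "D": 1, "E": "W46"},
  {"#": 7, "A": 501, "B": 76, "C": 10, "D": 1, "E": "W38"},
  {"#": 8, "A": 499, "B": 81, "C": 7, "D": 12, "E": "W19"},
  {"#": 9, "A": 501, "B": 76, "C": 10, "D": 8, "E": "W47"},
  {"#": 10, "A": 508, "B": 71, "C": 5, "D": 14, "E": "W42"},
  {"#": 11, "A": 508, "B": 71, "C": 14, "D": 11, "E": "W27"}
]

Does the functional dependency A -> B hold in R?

A=511: row 1 → B = 80 ✓
A=508: rows 2, 10, 11 → B = 71, 71, 71 ✓
A=499: rows 3, 6, 8 → B = 81, 81, 81 ✓
A=507: row 4 → B = 82 ✓
A=504: row 5 → B = 74 ✓
A=501: rows 7, 9 → B = 76, 76 ✓
Every A value is associated with a single B value, so A -> B holds.

Yes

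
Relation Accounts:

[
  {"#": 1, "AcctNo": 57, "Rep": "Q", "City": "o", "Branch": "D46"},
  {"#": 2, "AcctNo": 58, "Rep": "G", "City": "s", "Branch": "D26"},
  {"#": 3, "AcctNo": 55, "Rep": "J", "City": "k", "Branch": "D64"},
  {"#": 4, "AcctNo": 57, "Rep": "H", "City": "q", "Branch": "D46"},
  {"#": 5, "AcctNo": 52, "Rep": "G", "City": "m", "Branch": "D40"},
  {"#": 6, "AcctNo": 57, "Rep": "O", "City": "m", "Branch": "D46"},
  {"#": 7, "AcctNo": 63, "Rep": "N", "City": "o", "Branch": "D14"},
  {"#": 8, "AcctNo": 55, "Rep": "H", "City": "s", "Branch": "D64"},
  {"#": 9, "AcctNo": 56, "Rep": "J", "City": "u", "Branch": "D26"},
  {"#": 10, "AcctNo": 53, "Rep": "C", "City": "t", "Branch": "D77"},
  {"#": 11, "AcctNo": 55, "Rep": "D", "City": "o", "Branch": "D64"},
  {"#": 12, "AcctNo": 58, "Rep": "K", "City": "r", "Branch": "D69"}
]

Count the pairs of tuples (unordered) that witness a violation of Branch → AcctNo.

Branch=D46: all 3 rows agree on AcctNo — 0 pairs.
Branch=D26: violating pairs (2,9) — 1 pair.
Branch=D64: all 3 rows agree on AcctNo — 0 pairs.

1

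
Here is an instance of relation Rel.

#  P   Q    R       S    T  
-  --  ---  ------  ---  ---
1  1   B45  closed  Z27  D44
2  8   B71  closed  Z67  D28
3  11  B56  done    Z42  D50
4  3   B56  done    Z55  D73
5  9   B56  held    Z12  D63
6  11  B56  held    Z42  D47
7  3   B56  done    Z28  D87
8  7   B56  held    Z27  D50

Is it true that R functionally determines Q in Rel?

R=closed: rows 1, 2 → Q takes values {B45, B71} — violation
R=done: rows 3, 4, 7 → Q = B56, B56, B56 ✓
R=held: rows 5, 6, 8 → Q = B56, B56, B56 ✓
Two rows agree on R but differ on Q, so R -> Q does not hold.

No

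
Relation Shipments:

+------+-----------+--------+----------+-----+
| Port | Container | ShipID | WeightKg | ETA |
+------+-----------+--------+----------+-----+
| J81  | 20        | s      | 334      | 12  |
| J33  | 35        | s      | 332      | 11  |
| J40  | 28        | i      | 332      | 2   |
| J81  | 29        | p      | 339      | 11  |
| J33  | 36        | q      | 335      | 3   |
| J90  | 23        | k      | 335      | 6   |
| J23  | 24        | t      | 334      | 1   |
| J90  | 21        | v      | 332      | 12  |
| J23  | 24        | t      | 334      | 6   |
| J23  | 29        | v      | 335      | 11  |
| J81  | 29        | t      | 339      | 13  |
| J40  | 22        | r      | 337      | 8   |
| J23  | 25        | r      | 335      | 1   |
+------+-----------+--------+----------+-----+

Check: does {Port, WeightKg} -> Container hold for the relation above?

No

(Port=J81, WeightKg=334): 1 row → Container = 20 ✓
(Port=J33, WeightKg=332): 1 row → Container = 35 ✓
(Port=J40, WeightKg=332): 1 row → Container = 28 ✓
(Port=J81, WeightKg=339): 2 rows → Container = 29, 29 ✓
(Port=J33, WeightKg=335): 1 row → Container = 36 ✓
(Port=J90, WeightKg=335): 1 row → Container = 23 ✓
(Port=J23, WeightKg=334): 2 rows → Container = 24, 24 ✓
(Port=J90, WeightKg=332): 1 row → Container = 21 ✓
(Port=J23, WeightKg=335): 2 rows → Container takes values {29, 25} — violation
(Port=J40, WeightKg=337): 1 row → Container = 22 ✓
Two rows agree on {Port, WeightKg} but differ on Container, so {Port, WeightKg} -> Container does not hold.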